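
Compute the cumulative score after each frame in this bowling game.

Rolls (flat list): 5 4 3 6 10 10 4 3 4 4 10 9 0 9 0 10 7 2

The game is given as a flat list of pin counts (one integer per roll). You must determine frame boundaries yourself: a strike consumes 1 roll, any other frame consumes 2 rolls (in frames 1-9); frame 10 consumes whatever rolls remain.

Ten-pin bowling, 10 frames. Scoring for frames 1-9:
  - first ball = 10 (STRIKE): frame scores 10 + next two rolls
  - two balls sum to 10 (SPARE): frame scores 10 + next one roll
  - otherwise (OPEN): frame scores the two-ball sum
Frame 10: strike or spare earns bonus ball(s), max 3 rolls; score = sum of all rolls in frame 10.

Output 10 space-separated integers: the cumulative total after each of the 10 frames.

Answer: 9 18 42 59 66 74 93 102 111 130

Derivation:
Frame 1: OPEN (5+4=9). Cumulative: 9
Frame 2: OPEN (3+6=9). Cumulative: 18
Frame 3: STRIKE. 10 + next two rolls (10+4) = 24. Cumulative: 42
Frame 4: STRIKE. 10 + next two rolls (4+3) = 17. Cumulative: 59
Frame 5: OPEN (4+3=7). Cumulative: 66
Frame 6: OPEN (4+4=8). Cumulative: 74
Frame 7: STRIKE. 10 + next two rolls (9+0) = 19. Cumulative: 93
Frame 8: OPEN (9+0=9). Cumulative: 102
Frame 9: OPEN (9+0=9). Cumulative: 111
Frame 10: STRIKE. Sum of all frame-10 rolls (10+7+2) = 19. Cumulative: 130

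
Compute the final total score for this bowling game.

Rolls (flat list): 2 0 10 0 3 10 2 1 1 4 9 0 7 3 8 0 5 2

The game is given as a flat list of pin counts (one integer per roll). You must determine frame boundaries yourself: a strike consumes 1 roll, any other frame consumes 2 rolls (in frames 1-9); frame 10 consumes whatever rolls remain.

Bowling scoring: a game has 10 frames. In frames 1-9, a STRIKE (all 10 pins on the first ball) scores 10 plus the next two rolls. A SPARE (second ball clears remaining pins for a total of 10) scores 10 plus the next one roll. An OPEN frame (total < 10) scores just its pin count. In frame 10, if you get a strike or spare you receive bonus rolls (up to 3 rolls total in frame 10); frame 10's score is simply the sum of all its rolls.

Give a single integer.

Answer: 81

Derivation:
Frame 1: OPEN (2+0=2). Cumulative: 2
Frame 2: STRIKE. 10 + next two rolls (0+3) = 13. Cumulative: 15
Frame 3: OPEN (0+3=3). Cumulative: 18
Frame 4: STRIKE. 10 + next two rolls (2+1) = 13. Cumulative: 31
Frame 5: OPEN (2+1=3). Cumulative: 34
Frame 6: OPEN (1+4=5). Cumulative: 39
Frame 7: OPEN (9+0=9). Cumulative: 48
Frame 8: SPARE (7+3=10). 10 + next roll (8) = 18. Cumulative: 66
Frame 9: OPEN (8+0=8). Cumulative: 74
Frame 10: OPEN. Sum of all frame-10 rolls (5+2) = 7. Cumulative: 81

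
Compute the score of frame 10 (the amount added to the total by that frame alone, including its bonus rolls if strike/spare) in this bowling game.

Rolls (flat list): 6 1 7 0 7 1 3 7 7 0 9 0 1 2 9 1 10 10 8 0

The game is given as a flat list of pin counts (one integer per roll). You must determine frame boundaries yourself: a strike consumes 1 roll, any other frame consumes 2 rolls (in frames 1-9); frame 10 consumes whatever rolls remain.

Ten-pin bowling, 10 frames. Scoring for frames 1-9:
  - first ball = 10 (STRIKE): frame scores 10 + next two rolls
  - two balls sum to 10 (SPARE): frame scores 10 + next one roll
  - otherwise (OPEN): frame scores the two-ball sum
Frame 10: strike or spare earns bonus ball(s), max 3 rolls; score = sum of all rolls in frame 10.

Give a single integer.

Frame 1: OPEN (6+1=7). Cumulative: 7
Frame 2: OPEN (7+0=7). Cumulative: 14
Frame 3: OPEN (7+1=8). Cumulative: 22
Frame 4: SPARE (3+7=10). 10 + next roll (7) = 17. Cumulative: 39
Frame 5: OPEN (7+0=7). Cumulative: 46
Frame 6: OPEN (9+0=9). Cumulative: 55
Frame 7: OPEN (1+2=3). Cumulative: 58
Frame 8: SPARE (9+1=10). 10 + next roll (10) = 20. Cumulative: 78
Frame 9: STRIKE. 10 + next two rolls (10+8) = 28. Cumulative: 106
Frame 10: STRIKE. Sum of all frame-10 rolls (10+8+0) = 18. Cumulative: 124

Answer: 18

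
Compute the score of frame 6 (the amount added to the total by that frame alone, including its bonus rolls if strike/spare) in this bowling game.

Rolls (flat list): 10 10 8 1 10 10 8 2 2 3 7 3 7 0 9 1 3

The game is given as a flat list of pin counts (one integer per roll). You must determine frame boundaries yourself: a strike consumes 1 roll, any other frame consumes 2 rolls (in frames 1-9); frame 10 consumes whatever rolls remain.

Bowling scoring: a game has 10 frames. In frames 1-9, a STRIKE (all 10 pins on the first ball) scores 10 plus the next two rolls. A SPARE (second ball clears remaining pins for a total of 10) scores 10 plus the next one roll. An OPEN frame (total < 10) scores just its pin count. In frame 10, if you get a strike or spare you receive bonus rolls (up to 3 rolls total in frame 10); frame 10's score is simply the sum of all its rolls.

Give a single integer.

Answer: 12

Derivation:
Frame 1: STRIKE. 10 + next two rolls (10+8) = 28. Cumulative: 28
Frame 2: STRIKE. 10 + next two rolls (8+1) = 19. Cumulative: 47
Frame 3: OPEN (8+1=9). Cumulative: 56
Frame 4: STRIKE. 10 + next two rolls (10+8) = 28. Cumulative: 84
Frame 5: STRIKE. 10 + next two rolls (8+2) = 20. Cumulative: 104
Frame 6: SPARE (8+2=10). 10 + next roll (2) = 12. Cumulative: 116
Frame 7: OPEN (2+3=5). Cumulative: 121
Frame 8: SPARE (7+3=10). 10 + next roll (7) = 17. Cumulative: 138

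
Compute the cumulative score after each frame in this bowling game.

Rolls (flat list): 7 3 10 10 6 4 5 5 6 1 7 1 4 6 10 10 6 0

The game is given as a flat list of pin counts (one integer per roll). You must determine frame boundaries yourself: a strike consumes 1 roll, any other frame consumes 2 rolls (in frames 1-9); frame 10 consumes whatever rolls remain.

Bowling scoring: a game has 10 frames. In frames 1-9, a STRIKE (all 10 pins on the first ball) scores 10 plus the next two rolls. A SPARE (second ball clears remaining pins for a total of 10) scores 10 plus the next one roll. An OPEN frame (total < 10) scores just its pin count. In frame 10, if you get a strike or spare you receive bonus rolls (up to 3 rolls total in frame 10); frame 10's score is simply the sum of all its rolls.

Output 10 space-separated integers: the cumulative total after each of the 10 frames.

Frame 1: SPARE (7+3=10). 10 + next roll (10) = 20. Cumulative: 20
Frame 2: STRIKE. 10 + next two rolls (10+6) = 26. Cumulative: 46
Frame 3: STRIKE. 10 + next two rolls (6+4) = 20. Cumulative: 66
Frame 4: SPARE (6+4=10). 10 + next roll (5) = 15. Cumulative: 81
Frame 5: SPARE (5+5=10). 10 + next roll (6) = 16. Cumulative: 97
Frame 6: OPEN (6+1=7). Cumulative: 104
Frame 7: OPEN (7+1=8). Cumulative: 112
Frame 8: SPARE (4+6=10). 10 + next roll (10) = 20. Cumulative: 132
Frame 9: STRIKE. 10 + next two rolls (10+6) = 26. Cumulative: 158
Frame 10: STRIKE. Sum of all frame-10 rolls (10+6+0) = 16. Cumulative: 174

Answer: 20 46 66 81 97 104 112 132 158 174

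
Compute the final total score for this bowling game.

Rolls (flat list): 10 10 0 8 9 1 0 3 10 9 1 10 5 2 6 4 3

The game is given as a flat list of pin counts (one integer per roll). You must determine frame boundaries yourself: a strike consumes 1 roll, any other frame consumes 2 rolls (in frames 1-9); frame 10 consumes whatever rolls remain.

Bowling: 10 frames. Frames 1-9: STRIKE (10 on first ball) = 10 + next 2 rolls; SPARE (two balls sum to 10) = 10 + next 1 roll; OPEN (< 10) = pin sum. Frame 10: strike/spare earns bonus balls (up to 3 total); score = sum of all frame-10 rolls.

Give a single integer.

Frame 1: STRIKE. 10 + next two rolls (10+0) = 20. Cumulative: 20
Frame 2: STRIKE. 10 + next two rolls (0+8) = 18. Cumulative: 38
Frame 3: OPEN (0+8=8). Cumulative: 46
Frame 4: SPARE (9+1=10). 10 + next roll (0) = 10. Cumulative: 56
Frame 5: OPEN (0+3=3). Cumulative: 59
Frame 6: STRIKE. 10 + next two rolls (9+1) = 20. Cumulative: 79
Frame 7: SPARE (9+1=10). 10 + next roll (10) = 20. Cumulative: 99
Frame 8: STRIKE. 10 + next two rolls (5+2) = 17. Cumulative: 116
Frame 9: OPEN (5+2=7). Cumulative: 123
Frame 10: SPARE. Sum of all frame-10 rolls (6+4+3) = 13. Cumulative: 136

Answer: 136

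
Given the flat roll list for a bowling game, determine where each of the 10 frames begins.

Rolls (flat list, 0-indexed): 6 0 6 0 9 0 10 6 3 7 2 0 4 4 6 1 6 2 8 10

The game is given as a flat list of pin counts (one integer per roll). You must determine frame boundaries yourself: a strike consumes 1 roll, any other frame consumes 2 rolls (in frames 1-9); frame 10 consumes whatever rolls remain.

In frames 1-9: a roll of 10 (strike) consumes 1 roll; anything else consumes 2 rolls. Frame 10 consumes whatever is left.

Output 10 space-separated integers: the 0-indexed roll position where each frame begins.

Answer: 0 2 4 6 7 9 11 13 15 17

Derivation:
Frame 1 starts at roll index 0: rolls=6,0 (sum=6), consumes 2 rolls
Frame 2 starts at roll index 2: rolls=6,0 (sum=6), consumes 2 rolls
Frame 3 starts at roll index 4: rolls=9,0 (sum=9), consumes 2 rolls
Frame 4 starts at roll index 6: roll=10 (strike), consumes 1 roll
Frame 5 starts at roll index 7: rolls=6,3 (sum=9), consumes 2 rolls
Frame 6 starts at roll index 9: rolls=7,2 (sum=9), consumes 2 rolls
Frame 7 starts at roll index 11: rolls=0,4 (sum=4), consumes 2 rolls
Frame 8 starts at roll index 13: rolls=4,6 (sum=10), consumes 2 rolls
Frame 9 starts at roll index 15: rolls=1,6 (sum=7), consumes 2 rolls
Frame 10 starts at roll index 17: 3 remaining rolls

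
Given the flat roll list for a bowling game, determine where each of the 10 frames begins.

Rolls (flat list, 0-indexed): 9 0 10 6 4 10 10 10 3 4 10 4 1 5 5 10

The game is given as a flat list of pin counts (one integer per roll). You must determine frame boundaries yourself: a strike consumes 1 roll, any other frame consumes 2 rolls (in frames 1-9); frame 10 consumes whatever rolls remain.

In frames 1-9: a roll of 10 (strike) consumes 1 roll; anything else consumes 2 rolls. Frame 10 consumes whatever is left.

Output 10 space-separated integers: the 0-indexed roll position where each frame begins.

Answer: 0 2 3 5 6 7 8 10 11 13

Derivation:
Frame 1 starts at roll index 0: rolls=9,0 (sum=9), consumes 2 rolls
Frame 2 starts at roll index 2: roll=10 (strike), consumes 1 roll
Frame 3 starts at roll index 3: rolls=6,4 (sum=10), consumes 2 rolls
Frame 4 starts at roll index 5: roll=10 (strike), consumes 1 roll
Frame 5 starts at roll index 6: roll=10 (strike), consumes 1 roll
Frame 6 starts at roll index 7: roll=10 (strike), consumes 1 roll
Frame 7 starts at roll index 8: rolls=3,4 (sum=7), consumes 2 rolls
Frame 8 starts at roll index 10: roll=10 (strike), consumes 1 roll
Frame 9 starts at roll index 11: rolls=4,1 (sum=5), consumes 2 rolls
Frame 10 starts at roll index 13: 3 remaining rolls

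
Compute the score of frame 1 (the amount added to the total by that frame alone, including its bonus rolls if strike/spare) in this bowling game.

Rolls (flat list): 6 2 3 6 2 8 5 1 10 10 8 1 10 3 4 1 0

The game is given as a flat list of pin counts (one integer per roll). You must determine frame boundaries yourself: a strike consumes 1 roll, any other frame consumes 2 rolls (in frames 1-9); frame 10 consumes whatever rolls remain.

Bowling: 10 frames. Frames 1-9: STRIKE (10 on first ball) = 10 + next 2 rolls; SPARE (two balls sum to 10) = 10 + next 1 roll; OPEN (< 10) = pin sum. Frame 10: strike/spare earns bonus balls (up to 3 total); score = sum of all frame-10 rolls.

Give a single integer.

Answer: 8

Derivation:
Frame 1: OPEN (6+2=8). Cumulative: 8
Frame 2: OPEN (3+6=9). Cumulative: 17
Frame 3: SPARE (2+8=10). 10 + next roll (5) = 15. Cumulative: 32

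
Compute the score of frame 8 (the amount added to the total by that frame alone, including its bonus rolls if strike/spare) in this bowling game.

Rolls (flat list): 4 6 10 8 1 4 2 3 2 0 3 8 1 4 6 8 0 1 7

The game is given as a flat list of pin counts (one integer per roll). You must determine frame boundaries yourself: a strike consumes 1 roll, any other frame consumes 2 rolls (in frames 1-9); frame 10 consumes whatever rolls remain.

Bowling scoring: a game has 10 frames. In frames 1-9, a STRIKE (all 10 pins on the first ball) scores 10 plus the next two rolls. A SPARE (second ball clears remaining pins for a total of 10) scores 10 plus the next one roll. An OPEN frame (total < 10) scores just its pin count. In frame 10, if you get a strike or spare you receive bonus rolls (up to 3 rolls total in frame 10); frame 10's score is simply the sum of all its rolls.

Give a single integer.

Frame 1: SPARE (4+6=10). 10 + next roll (10) = 20. Cumulative: 20
Frame 2: STRIKE. 10 + next two rolls (8+1) = 19. Cumulative: 39
Frame 3: OPEN (8+1=9). Cumulative: 48
Frame 4: OPEN (4+2=6). Cumulative: 54
Frame 5: OPEN (3+2=5). Cumulative: 59
Frame 6: OPEN (0+3=3). Cumulative: 62
Frame 7: OPEN (8+1=9). Cumulative: 71
Frame 8: SPARE (4+6=10). 10 + next roll (8) = 18. Cumulative: 89
Frame 9: OPEN (8+0=8). Cumulative: 97
Frame 10: OPEN. Sum of all frame-10 rolls (1+7) = 8. Cumulative: 105

Answer: 18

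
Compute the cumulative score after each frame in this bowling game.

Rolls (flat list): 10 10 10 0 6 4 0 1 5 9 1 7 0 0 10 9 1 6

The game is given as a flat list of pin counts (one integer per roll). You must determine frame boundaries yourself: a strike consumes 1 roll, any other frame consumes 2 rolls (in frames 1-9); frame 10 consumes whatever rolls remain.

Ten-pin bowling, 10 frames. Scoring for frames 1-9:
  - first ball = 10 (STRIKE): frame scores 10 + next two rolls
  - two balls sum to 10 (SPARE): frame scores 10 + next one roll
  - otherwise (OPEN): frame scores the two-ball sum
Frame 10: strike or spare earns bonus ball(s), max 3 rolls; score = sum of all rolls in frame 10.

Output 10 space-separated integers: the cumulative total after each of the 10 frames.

Answer: 30 50 66 72 76 82 99 106 125 141

Derivation:
Frame 1: STRIKE. 10 + next two rolls (10+10) = 30. Cumulative: 30
Frame 2: STRIKE. 10 + next two rolls (10+0) = 20. Cumulative: 50
Frame 3: STRIKE. 10 + next two rolls (0+6) = 16. Cumulative: 66
Frame 4: OPEN (0+6=6). Cumulative: 72
Frame 5: OPEN (4+0=4). Cumulative: 76
Frame 6: OPEN (1+5=6). Cumulative: 82
Frame 7: SPARE (9+1=10). 10 + next roll (7) = 17. Cumulative: 99
Frame 8: OPEN (7+0=7). Cumulative: 106
Frame 9: SPARE (0+10=10). 10 + next roll (9) = 19. Cumulative: 125
Frame 10: SPARE. Sum of all frame-10 rolls (9+1+6) = 16. Cumulative: 141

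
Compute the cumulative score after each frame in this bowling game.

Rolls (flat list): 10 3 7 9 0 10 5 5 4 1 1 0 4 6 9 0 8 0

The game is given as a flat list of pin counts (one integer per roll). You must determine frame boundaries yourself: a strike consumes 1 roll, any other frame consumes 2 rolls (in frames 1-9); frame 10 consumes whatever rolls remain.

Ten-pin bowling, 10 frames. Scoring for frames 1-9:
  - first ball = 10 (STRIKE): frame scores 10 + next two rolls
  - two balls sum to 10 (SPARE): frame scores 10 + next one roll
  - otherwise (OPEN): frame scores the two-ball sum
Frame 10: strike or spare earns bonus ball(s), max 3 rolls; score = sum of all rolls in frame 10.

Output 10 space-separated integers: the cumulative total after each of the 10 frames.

Answer: 20 39 48 68 82 87 88 107 116 124

Derivation:
Frame 1: STRIKE. 10 + next two rolls (3+7) = 20. Cumulative: 20
Frame 2: SPARE (3+7=10). 10 + next roll (9) = 19. Cumulative: 39
Frame 3: OPEN (9+0=9). Cumulative: 48
Frame 4: STRIKE. 10 + next two rolls (5+5) = 20. Cumulative: 68
Frame 5: SPARE (5+5=10). 10 + next roll (4) = 14. Cumulative: 82
Frame 6: OPEN (4+1=5). Cumulative: 87
Frame 7: OPEN (1+0=1). Cumulative: 88
Frame 8: SPARE (4+6=10). 10 + next roll (9) = 19. Cumulative: 107
Frame 9: OPEN (9+0=9). Cumulative: 116
Frame 10: OPEN. Sum of all frame-10 rolls (8+0) = 8. Cumulative: 124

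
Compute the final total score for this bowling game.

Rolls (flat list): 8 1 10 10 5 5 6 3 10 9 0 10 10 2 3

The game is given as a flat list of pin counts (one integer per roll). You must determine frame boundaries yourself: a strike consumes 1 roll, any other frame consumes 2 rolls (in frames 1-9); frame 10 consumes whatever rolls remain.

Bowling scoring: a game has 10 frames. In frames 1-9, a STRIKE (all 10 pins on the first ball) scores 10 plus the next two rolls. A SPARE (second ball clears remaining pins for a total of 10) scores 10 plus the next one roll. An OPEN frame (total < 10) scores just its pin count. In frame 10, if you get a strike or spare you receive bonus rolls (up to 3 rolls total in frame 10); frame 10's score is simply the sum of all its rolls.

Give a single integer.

Answer: 149

Derivation:
Frame 1: OPEN (8+1=9). Cumulative: 9
Frame 2: STRIKE. 10 + next two rolls (10+5) = 25. Cumulative: 34
Frame 3: STRIKE. 10 + next two rolls (5+5) = 20. Cumulative: 54
Frame 4: SPARE (5+5=10). 10 + next roll (6) = 16. Cumulative: 70
Frame 5: OPEN (6+3=9). Cumulative: 79
Frame 6: STRIKE. 10 + next two rolls (9+0) = 19. Cumulative: 98
Frame 7: OPEN (9+0=9). Cumulative: 107
Frame 8: STRIKE. 10 + next two rolls (10+2) = 22. Cumulative: 129
Frame 9: STRIKE. 10 + next two rolls (2+3) = 15. Cumulative: 144
Frame 10: OPEN. Sum of all frame-10 rolls (2+3) = 5. Cumulative: 149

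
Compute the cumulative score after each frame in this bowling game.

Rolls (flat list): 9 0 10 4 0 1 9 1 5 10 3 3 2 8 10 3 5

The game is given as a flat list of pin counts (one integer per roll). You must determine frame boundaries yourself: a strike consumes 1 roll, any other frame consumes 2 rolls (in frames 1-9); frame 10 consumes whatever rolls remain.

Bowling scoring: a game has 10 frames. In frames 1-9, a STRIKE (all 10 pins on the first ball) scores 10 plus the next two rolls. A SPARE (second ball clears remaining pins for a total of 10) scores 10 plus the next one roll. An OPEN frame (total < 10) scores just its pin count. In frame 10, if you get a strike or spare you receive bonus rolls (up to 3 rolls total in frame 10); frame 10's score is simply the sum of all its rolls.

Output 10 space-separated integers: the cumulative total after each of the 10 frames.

Frame 1: OPEN (9+0=9). Cumulative: 9
Frame 2: STRIKE. 10 + next two rolls (4+0) = 14. Cumulative: 23
Frame 3: OPEN (4+0=4). Cumulative: 27
Frame 4: SPARE (1+9=10). 10 + next roll (1) = 11. Cumulative: 38
Frame 5: OPEN (1+5=6). Cumulative: 44
Frame 6: STRIKE. 10 + next two rolls (3+3) = 16. Cumulative: 60
Frame 7: OPEN (3+3=6). Cumulative: 66
Frame 8: SPARE (2+8=10). 10 + next roll (10) = 20. Cumulative: 86
Frame 9: STRIKE. 10 + next two rolls (3+5) = 18. Cumulative: 104
Frame 10: OPEN. Sum of all frame-10 rolls (3+5) = 8. Cumulative: 112

Answer: 9 23 27 38 44 60 66 86 104 112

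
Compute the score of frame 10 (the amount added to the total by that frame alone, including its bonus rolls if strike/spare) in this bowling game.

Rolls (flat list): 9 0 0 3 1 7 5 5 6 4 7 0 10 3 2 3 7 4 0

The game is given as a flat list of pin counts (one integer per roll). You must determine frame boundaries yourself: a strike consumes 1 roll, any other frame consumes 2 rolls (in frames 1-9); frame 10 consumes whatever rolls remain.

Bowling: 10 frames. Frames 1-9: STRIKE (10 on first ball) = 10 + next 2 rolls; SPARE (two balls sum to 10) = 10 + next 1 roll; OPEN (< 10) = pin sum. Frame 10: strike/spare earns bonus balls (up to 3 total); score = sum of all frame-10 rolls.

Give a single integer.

Frame 1: OPEN (9+0=9). Cumulative: 9
Frame 2: OPEN (0+3=3). Cumulative: 12
Frame 3: OPEN (1+7=8). Cumulative: 20
Frame 4: SPARE (5+5=10). 10 + next roll (6) = 16. Cumulative: 36
Frame 5: SPARE (6+4=10). 10 + next roll (7) = 17. Cumulative: 53
Frame 6: OPEN (7+0=7). Cumulative: 60
Frame 7: STRIKE. 10 + next two rolls (3+2) = 15. Cumulative: 75
Frame 8: OPEN (3+2=5). Cumulative: 80
Frame 9: SPARE (3+7=10). 10 + next roll (4) = 14. Cumulative: 94
Frame 10: OPEN. Sum of all frame-10 rolls (4+0) = 4. Cumulative: 98

Answer: 4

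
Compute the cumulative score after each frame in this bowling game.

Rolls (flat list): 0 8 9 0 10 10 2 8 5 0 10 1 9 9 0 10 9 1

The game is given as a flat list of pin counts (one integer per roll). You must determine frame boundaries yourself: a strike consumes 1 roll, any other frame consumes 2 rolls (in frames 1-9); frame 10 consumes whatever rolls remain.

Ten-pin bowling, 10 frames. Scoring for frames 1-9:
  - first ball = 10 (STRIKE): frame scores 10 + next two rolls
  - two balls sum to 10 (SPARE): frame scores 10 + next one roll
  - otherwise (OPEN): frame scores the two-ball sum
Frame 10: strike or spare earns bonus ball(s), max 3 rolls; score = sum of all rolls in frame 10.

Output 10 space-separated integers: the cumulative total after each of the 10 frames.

Frame 1: OPEN (0+8=8). Cumulative: 8
Frame 2: OPEN (9+0=9). Cumulative: 17
Frame 3: STRIKE. 10 + next two rolls (10+2) = 22. Cumulative: 39
Frame 4: STRIKE. 10 + next two rolls (2+8) = 20. Cumulative: 59
Frame 5: SPARE (2+8=10). 10 + next roll (5) = 15. Cumulative: 74
Frame 6: OPEN (5+0=5). Cumulative: 79
Frame 7: STRIKE. 10 + next two rolls (1+9) = 20. Cumulative: 99
Frame 8: SPARE (1+9=10). 10 + next roll (9) = 19. Cumulative: 118
Frame 9: OPEN (9+0=9). Cumulative: 127
Frame 10: STRIKE. Sum of all frame-10 rolls (10+9+1) = 20. Cumulative: 147

Answer: 8 17 39 59 74 79 99 118 127 147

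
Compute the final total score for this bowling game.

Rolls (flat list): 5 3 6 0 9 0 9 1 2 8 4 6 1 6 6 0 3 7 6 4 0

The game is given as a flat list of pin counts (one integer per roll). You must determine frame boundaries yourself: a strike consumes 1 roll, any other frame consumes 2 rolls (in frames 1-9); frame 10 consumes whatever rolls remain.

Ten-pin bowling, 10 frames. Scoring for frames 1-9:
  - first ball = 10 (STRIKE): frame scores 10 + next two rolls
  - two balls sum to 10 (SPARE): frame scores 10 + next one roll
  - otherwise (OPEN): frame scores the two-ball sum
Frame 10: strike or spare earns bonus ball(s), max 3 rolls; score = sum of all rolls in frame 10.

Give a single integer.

Answer: 99

Derivation:
Frame 1: OPEN (5+3=8). Cumulative: 8
Frame 2: OPEN (6+0=6). Cumulative: 14
Frame 3: OPEN (9+0=9). Cumulative: 23
Frame 4: SPARE (9+1=10). 10 + next roll (2) = 12. Cumulative: 35
Frame 5: SPARE (2+8=10). 10 + next roll (4) = 14. Cumulative: 49
Frame 6: SPARE (4+6=10). 10 + next roll (1) = 11. Cumulative: 60
Frame 7: OPEN (1+6=7). Cumulative: 67
Frame 8: OPEN (6+0=6). Cumulative: 73
Frame 9: SPARE (3+7=10). 10 + next roll (6) = 16. Cumulative: 89
Frame 10: SPARE. Sum of all frame-10 rolls (6+4+0) = 10. Cumulative: 99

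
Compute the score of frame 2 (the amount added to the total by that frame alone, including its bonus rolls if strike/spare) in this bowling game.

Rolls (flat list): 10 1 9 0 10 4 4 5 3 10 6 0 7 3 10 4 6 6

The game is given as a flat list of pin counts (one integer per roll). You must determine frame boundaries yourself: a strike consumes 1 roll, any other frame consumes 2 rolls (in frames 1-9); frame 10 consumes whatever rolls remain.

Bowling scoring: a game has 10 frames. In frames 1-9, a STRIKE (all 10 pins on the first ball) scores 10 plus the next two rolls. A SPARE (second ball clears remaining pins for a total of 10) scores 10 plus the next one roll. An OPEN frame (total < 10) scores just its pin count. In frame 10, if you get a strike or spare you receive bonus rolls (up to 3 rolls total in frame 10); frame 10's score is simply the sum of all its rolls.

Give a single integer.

Frame 1: STRIKE. 10 + next two rolls (1+9) = 20. Cumulative: 20
Frame 2: SPARE (1+9=10). 10 + next roll (0) = 10. Cumulative: 30
Frame 3: SPARE (0+10=10). 10 + next roll (4) = 14. Cumulative: 44
Frame 4: OPEN (4+4=8). Cumulative: 52

Answer: 10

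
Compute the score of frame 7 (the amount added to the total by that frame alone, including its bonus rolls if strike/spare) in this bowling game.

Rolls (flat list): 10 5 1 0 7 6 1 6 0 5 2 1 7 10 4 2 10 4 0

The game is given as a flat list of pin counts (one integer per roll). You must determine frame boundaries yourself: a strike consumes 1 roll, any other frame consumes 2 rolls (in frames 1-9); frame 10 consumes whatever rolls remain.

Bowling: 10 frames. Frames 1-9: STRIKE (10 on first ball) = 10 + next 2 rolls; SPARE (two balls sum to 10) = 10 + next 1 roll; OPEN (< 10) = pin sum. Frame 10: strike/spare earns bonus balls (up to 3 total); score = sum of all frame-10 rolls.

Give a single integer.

Frame 1: STRIKE. 10 + next two rolls (5+1) = 16. Cumulative: 16
Frame 2: OPEN (5+1=6). Cumulative: 22
Frame 3: OPEN (0+7=7). Cumulative: 29
Frame 4: OPEN (6+1=7). Cumulative: 36
Frame 5: OPEN (6+0=6). Cumulative: 42
Frame 6: OPEN (5+2=7). Cumulative: 49
Frame 7: OPEN (1+7=8). Cumulative: 57
Frame 8: STRIKE. 10 + next two rolls (4+2) = 16. Cumulative: 73
Frame 9: OPEN (4+2=6). Cumulative: 79

Answer: 8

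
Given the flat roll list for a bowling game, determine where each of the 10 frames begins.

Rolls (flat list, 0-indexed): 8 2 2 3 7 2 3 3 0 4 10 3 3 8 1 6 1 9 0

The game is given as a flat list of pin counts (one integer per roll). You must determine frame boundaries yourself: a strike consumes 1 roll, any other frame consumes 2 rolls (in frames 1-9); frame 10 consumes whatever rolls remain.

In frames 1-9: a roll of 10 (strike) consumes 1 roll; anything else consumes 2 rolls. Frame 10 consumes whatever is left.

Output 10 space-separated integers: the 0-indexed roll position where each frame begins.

Answer: 0 2 4 6 8 10 11 13 15 17

Derivation:
Frame 1 starts at roll index 0: rolls=8,2 (sum=10), consumes 2 rolls
Frame 2 starts at roll index 2: rolls=2,3 (sum=5), consumes 2 rolls
Frame 3 starts at roll index 4: rolls=7,2 (sum=9), consumes 2 rolls
Frame 4 starts at roll index 6: rolls=3,3 (sum=6), consumes 2 rolls
Frame 5 starts at roll index 8: rolls=0,4 (sum=4), consumes 2 rolls
Frame 6 starts at roll index 10: roll=10 (strike), consumes 1 roll
Frame 7 starts at roll index 11: rolls=3,3 (sum=6), consumes 2 rolls
Frame 8 starts at roll index 13: rolls=8,1 (sum=9), consumes 2 rolls
Frame 9 starts at roll index 15: rolls=6,1 (sum=7), consumes 2 rolls
Frame 10 starts at roll index 17: 2 remaining rolls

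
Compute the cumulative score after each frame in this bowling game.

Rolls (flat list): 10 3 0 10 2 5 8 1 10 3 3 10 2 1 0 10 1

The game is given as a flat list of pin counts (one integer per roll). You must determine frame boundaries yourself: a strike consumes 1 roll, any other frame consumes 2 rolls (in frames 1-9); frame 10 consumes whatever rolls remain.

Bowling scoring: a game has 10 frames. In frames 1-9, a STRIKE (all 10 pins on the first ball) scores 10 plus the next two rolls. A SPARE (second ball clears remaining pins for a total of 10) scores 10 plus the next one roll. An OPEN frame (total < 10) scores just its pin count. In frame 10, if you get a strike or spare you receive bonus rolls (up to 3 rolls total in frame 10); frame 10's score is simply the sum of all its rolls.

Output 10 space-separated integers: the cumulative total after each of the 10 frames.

Answer: 13 16 33 40 49 65 71 84 87 98

Derivation:
Frame 1: STRIKE. 10 + next two rolls (3+0) = 13. Cumulative: 13
Frame 2: OPEN (3+0=3). Cumulative: 16
Frame 3: STRIKE. 10 + next two rolls (2+5) = 17. Cumulative: 33
Frame 4: OPEN (2+5=7). Cumulative: 40
Frame 5: OPEN (8+1=9). Cumulative: 49
Frame 6: STRIKE. 10 + next two rolls (3+3) = 16. Cumulative: 65
Frame 7: OPEN (3+3=6). Cumulative: 71
Frame 8: STRIKE. 10 + next two rolls (2+1) = 13. Cumulative: 84
Frame 9: OPEN (2+1=3). Cumulative: 87
Frame 10: SPARE. Sum of all frame-10 rolls (0+10+1) = 11. Cumulative: 98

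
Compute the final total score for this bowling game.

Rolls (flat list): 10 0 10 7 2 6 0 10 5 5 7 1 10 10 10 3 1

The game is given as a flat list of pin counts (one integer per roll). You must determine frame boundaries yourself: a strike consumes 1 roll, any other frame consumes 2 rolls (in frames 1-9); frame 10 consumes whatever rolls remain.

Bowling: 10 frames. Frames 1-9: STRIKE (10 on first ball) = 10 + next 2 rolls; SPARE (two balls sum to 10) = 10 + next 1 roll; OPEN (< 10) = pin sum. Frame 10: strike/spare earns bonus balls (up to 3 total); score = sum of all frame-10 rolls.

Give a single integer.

Frame 1: STRIKE. 10 + next two rolls (0+10) = 20. Cumulative: 20
Frame 2: SPARE (0+10=10). 10 + next roll (7) = 17. Cumulative: 37
Frame 3: OPEN (7+2=9). Cumulative: 46
Frame 4: OPEN (6+0=6). Cumulative: 52
Frame 5: STRIKE. 10 + next two rolls (5+5) = 20. Cumulative: 72
Frame 6: SPARE (5+5=10). 10 + next roll (7) = 17. Cumulative: 89
Frame 7: OPEN (7+1=8). Cumulative: 97
Frame 8: STRIKE. 10 + next two rolls (10+10) = 30. Cumulative: 127
Frame 9: STRIKE. 10 + next two rolls (10+3) = 23. Cumulative: 150
Frame 10: STRIKE. Sum of all frame-10 rolls (10+3+1) = 14. Cumulative: 164

Answer: 164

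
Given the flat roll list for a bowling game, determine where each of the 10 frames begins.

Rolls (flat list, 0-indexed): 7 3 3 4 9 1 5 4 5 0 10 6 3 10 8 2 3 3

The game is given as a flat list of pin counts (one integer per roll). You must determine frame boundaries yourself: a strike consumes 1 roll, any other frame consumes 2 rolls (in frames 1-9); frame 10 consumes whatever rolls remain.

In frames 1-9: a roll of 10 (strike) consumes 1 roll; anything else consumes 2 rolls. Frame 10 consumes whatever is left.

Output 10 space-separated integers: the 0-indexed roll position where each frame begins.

Answer: 0 2 4 6 8 10 11 13 14 16

Derivation:
Frame 1 starts at roll index 0: rolls=7,3 (sum=10), consumes 2 rolls
Frame 2 starts at roll index 2: rolls=3,4 (sum=7), consumes 2 rolls
Frame 3 starts at roll index 4: rolls=9,1 (sum=10), consumes 2 rolls
Frame 4 starts at roll index 6: rolls=5,4 (sum=9), consumes 2 rolls
Frame 5 starts at roll index 8: rolls=5,0 (sum=5), consumes 2 rolls
Frame 6 starts at roll index 10: roll=10 (strike), consumes 1 roll
Frame 7 starts at roll index 11: rolls=6,3 (sum=9), consumes 2 rolls
Frame 8 starts at roll index 13: roll=10 (strike), consumes 1 roll
Frame 9 starts at roll index 14: rolls=8,2 (sum=10), consumes 2 rolls
Frame 10 starts at roll index 16: 2 remaining rolls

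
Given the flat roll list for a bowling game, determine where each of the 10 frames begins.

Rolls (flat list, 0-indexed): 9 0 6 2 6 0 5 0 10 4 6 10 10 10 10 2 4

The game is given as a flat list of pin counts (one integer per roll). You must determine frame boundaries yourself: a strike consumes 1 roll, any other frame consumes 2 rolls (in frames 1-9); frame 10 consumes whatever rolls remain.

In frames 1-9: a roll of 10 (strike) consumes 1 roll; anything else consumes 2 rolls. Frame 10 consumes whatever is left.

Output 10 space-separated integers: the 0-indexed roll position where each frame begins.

Answer: 0 2 4 6 8 9 11 12 13 14

Derivation:
Frame 1 starts at roll index 0: rolls=9,0 (sum=9), consumes 2 rolls
Frame 2 starts at roll index 2: rolls=6,2 (sum=8), consumes 2 rolls
Frame 3 starts at roll index 4: rolls=6,0 (sum=6), consumes 2 rolls
Frame 4 starts at roll index 6: rolls=5,0 (sum=5), consumes 2 rolls
Frame 5 starts at roll index 8: roll=10 (strike), consumes 1 roll
Frame 6 starts at roll index 9: rolls=4,6 (sum=10), consumes 2 rolls
Frame 7 starts at roll index 11: roll=10 (strike), consumes 1 roll
Frame 8 starts at roll index 12: roll=10 (strike), consumes 1 roll
Frame 9 starts at roll index 13: roll=10 (strike), consumes 1 roll
Frame 10 starts at roll index 14: 3 remaining rolls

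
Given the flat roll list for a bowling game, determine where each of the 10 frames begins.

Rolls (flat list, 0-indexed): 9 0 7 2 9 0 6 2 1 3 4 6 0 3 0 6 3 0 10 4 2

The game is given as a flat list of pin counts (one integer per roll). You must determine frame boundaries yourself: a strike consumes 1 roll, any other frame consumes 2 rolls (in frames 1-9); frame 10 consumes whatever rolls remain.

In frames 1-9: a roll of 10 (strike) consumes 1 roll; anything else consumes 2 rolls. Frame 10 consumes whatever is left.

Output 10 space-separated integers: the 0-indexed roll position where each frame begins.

Answer: 0 2 4 6 8 10 12 14 16 18

Derivation:
Frame 1 starts at roll index 0: rolls=9,0 (sum=9), consumes 2 rolls
Frame 2 starts at roll index 2: rolls=7,2 (sum=9), consumes 2 rolls
Frame 3 starts at roll index 4: rolls=9,0 (sum=9), consumes 2 rolls
Frame 4 starts at roll index 6: rolls=6,2 (sum=8), consumes 2 rolls
Frame 5 starts at roll index 8: rolls=1,3 (sum=4), consumes 2 rolls
Frame 6 starts at roll index 10: rolls=4,6 (sum=10), consumes 2 rolls
Frame 7 starts at roll index 12: rolls=0,3 (sum=3), consumes 2 rolls
Frame 8 starts at roll index 14: rolls=0,6 (sum=6), consumes 2 rolls
Frame 9 starts at roll index 16: rolls=3,0 (sum=3), consumes 2 rolls
Frame 10 starts at roll index 18: 3 remaining rolls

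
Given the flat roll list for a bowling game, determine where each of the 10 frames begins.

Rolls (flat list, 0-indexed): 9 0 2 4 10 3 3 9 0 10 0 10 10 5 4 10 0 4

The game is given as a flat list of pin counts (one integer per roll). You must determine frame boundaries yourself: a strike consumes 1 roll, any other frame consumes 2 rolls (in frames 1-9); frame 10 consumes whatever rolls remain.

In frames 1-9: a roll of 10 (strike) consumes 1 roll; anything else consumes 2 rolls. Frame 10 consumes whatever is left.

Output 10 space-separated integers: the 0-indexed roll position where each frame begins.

Answer: 0 2 4 5 7 9 10 12 13 15

Derivation:
Frame 1 starts at roll index 0: rolls=9,0 (sum=9), consumes 2 rolls
Frame 2 starts at roll index 2: rolls=2,4 (sum=6), consumes 2 rolls
Frame 3 starts at roll index 4: roll=10 (strike), consumes 1 roll
Frame 4 starts at roll index 5: rolls=3,3 (sum=6), consumes 2 rolls
Frame 5 starts at roll index 7: rolls=9,0 (sum=9), consumes 2 rolls
Frame 6 starts at roll index 9: roll=10 (strike), consumes 1 roll
Frame 7 starts at roll index 10: rolls=0,10 (sum=10), consumes 2 rolls
Frame 8 starts at roll index 12: roll=10 (strike), consumes 1 roll
Frame 9 starts at roll index 13: rolls=5,4 (sum=9), consumes 2 rolls
Frame 10 starts at roll index 15: 3 remaining rolls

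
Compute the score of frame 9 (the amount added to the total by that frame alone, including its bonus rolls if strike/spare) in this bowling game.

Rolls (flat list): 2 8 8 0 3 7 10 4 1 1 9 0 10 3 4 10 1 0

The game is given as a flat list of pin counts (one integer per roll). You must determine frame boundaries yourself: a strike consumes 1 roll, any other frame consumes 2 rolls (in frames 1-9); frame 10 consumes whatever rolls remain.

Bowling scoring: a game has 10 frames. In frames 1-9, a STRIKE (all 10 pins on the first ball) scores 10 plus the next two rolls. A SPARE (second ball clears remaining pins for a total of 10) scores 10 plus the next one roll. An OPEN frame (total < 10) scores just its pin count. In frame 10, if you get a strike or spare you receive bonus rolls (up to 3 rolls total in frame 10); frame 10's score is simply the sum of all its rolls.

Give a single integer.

Answer: 11

Derivation:
Frame 1: SPARE (2+8=10). 10 + next roll (8) = 18. Cumulative: 18
Frame 2: OPEN (8+0=8). Cumulative: 26
Frame 3: SPARE (3+7=10). 10 + next roll (10) = 20. Cumulative: 46
Frame 4: STRIKE. 10 + next two rolls (4+1) = 15. Cumulative: 61
Frame 5: OPEN (4+1=5). Cumulative: 66
Frame 6: SPARE (1+9=10). 10 + next roll (0) = 10. Cumulative: 76
Frame 7: SPARE (0+10=10). 10 + next roll (3) = 13. Cumulative: 89
Frame 8: OPEN (3+4=7). Cumulative: 96
Frame 9: STRIKE. 10 + next two rolls (1+0) = 11. Cumulative: 107
Frame 10: OPEN. Sum of all frame-10 rolls (1+0) = 1. Cumulative: 108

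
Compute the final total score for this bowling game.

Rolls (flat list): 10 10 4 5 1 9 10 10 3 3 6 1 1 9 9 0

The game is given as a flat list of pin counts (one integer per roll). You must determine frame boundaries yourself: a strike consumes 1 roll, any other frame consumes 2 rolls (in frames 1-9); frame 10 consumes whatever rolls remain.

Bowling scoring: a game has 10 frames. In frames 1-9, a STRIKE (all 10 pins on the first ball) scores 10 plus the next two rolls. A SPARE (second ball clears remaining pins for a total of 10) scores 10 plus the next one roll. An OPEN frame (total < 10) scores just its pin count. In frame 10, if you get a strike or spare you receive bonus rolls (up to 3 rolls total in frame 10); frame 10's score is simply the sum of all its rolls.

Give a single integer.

Answer: 152

Derivation:
Frame 1: STRIKE. 10 + next two rolls (10+4) = 24. Cumulative: 24
Frame 2: STRIKE. 10 + next two rolls (4+5) = 19. Cumulative: 43
Frame 3: OPEN (4+5=9). Cumulative: 52
Frame 4: SPARE (1+9=10). 10 + next roll (10) = 20. Cumulative: 72
Frame 5: STRIKE. 10 + next two rolls (10+3) = 23. Cumulative: 95
Frame 6: STRIKE. 10 + next two rolls (3+3) = 16. Cumulative: 111
Frame 7: OPEN (3+3=6). Cumulative: 117
Frame 8: OPEN (6+1=7). Cumulative: 124
Frame 9: SPARE (1+9=10). 10 + next roll (9) = 19. Cumulative: 143
Frame 10: OPEN. Sum of all frame-10 rolls (9+0) = 9. Cumulative: 152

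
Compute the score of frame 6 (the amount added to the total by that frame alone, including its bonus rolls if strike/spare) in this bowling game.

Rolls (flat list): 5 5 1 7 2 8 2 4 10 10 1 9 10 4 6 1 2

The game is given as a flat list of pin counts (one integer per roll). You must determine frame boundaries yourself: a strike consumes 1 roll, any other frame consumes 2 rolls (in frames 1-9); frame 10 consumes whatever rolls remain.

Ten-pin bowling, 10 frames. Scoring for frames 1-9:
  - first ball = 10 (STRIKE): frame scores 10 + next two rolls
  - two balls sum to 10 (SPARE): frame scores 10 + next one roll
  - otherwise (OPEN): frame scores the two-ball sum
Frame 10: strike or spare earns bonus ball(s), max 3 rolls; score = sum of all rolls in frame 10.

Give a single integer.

Frame 1: SPARE (5+5=10). 10 + next roll (1) = 11. Cumulative: 11
Frame 2: OPEN (1+7=8). Cumulative: 19
Frame 3: SPARE (2+8=10). 10 + next roll (2) = 12. Cumulative: 31
Frame 4: OPEN (2+4=6). Cumulative: 37
Frame 5: STRIKE. 10 + next two rolls (10+1) = 21. Cumulative: 58
Frame 6: STRIKE. 10 + next two rolls (1+9) = 20. Cumulative: 78
Frame 7: SPARE (1+9=10). 10 + next roll (10) = 20. Cumulative: 98
Frame 8: STRIKE. 10 + next two rolls (4+6) = 20. Cumulative: 118

Answer: 20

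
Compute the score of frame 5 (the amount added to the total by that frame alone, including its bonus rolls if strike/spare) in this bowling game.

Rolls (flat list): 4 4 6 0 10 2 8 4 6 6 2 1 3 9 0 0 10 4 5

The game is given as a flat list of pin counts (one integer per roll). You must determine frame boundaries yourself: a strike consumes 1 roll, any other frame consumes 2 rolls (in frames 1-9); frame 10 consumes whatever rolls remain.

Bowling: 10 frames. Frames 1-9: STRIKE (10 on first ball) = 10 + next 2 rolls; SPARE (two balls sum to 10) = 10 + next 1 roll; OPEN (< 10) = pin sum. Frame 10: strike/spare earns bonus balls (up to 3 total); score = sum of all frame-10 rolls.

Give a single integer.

Frame 1: OPEN (4+4=8). Cumulative: 8
Frame 2: OPEN (6+0=6). Cumulative: 14
Frame 3: STRIKE. 10 + next two rolls (2+8) = 20. Cumulative: 34
Frame 4: SPARE (2+8=10). 10 + next roll (4) = 14. Cumulative: 48
Frame 5: SPARE (4+6=10). 10 + next roll (6) = 16. Cumulative: 64
Frame 6: OPEN (6+2=8). Cumulative: 72
Frame 7: OPEN (1+3=4). Cumulative: 76

Answer: 16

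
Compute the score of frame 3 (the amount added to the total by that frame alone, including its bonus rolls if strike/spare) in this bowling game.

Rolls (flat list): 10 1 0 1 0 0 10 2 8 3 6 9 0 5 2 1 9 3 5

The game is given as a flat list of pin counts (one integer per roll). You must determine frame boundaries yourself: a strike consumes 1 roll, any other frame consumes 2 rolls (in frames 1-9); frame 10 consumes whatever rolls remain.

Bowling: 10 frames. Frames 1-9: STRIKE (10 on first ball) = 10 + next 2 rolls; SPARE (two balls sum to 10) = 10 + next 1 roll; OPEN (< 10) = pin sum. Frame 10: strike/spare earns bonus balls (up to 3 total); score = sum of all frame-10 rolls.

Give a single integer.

Frame 1: STRIKE. 10 + next two rolls (1+0) = 11. Cumulative: 11
Frame 2: OPEN (1+0=1). Cumulative: 12
Frame 3: OPEN (1+0=1). Cumulative: 13
Frame 4: SPARE (0+10=10). 10 + next roll (2) = 12. Cumulative: 25
Frame 5: SPARE (2+8=10). 10 + next roll (3) = 13. Cumulative: 38

Answer: 1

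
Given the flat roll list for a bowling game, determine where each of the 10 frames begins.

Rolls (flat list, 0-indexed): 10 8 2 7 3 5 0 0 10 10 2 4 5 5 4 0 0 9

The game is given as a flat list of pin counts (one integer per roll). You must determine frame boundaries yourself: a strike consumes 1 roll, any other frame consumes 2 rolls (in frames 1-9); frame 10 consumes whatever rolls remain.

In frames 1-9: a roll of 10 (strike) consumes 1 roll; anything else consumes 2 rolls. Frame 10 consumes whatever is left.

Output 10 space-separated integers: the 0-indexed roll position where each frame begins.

Frame 1 starts at roll index 0: roll=10 (strike), consumes 1 roll
Frame 2 starts at roll index 1: rolls=8,2 (sum=10), consumes 2 rolls
Frame 3 starts at roll index 3: rolls=7,3 (sum=10), consumes 2 rolls
Frame 4 starts at roll index 5: rolls=5,0 (sum=5), consumes 2 rolls
Frame 5 starts at roll index 7: rolls=0,10 (sum=10), consumes 2 rolls
Frame 6 starts at roll index 9: roll=10 (strike), consumes 1 roll
Frame 7 starts at roll index 10: rolls=2,4 (sum=6), consumes 2 rolls
Frame 8 starts at roll index 12: rolls=5,5 (sum=10), consumes 2 rolls
Frame 9 starts at roll index 14: rolls=4,0 (sum=4), consumes 2 rolls
Frame 10 starts at roll index 16: 2 remaining rolls

Answer: 0 1 3 5 7 9 10 12 14 16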